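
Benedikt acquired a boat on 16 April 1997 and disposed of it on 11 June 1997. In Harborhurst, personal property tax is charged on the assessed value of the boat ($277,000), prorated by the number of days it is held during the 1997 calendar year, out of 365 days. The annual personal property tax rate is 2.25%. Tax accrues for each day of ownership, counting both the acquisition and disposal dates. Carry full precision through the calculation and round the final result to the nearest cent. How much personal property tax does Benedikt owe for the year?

$973.29

Days held (16 April – 11 June 1997): 57 out of 365
Tax = $277,000 × 2.25% × 57/365 = $973.2945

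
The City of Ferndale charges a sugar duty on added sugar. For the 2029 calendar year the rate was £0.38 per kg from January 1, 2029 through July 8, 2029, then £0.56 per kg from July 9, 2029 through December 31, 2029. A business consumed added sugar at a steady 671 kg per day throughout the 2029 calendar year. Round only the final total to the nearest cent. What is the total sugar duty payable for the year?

January 1 – July 8, 2029: 189 days × 671 kg/day = 126,819 kg at £0.38/kg → £48191.22
July 9 – December 31, 2029: 176 days × 671 kg/day = 118,096 kg at £0.56/kg → £66133.76

£114324.98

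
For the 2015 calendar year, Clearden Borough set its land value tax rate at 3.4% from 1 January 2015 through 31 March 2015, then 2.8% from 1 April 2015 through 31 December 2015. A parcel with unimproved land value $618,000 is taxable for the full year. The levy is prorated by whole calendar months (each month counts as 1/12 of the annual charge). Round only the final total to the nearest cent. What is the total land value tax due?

1 January – 31 March 2015: 3 months at 3.4% → $618,000 × 3.4% × 3/12 = $5,253.0000
1 April – 31 December 2015: 9 months at 2.8% → $618,000 × 2.8% × 9/12 = $12,978.0000
Total = $18,231.0000

$18,231.00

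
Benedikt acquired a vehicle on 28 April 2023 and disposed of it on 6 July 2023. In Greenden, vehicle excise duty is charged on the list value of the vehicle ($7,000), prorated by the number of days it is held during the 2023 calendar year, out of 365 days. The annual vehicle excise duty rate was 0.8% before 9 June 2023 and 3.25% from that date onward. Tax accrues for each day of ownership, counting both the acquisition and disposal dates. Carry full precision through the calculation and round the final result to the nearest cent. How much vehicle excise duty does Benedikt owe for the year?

28 April – 8 June 2023: 42 days at 0.8% → $7,000 × 0.8% × 42/365 = $6.4438
9 June – 6 July 2023: 28 days at 3.25% → $7,000 × 3.25% × 28/365 = $17.4521
Total = $23.8959

$23.90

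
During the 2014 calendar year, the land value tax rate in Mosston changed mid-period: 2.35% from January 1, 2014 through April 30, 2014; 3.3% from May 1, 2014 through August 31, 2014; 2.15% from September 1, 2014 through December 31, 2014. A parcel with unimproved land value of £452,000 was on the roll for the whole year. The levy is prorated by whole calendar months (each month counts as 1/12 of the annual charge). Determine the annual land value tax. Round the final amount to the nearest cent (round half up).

January 1 – April 30, 2014: 4 months at 2.35% → £452,000 × 2.35% × 4/12 = £3,540.6667
May 1 – August 31, 2014: 4 months at 3.3% → £452,000 × 3.3% × 4/12 = £4,972.0000
September 1 – December 31, 2014: 4 months at 2.15% → £452,000 × 2.15% × 4/12 = £3,239.3333
Total = £11,752.0000

£11,752.00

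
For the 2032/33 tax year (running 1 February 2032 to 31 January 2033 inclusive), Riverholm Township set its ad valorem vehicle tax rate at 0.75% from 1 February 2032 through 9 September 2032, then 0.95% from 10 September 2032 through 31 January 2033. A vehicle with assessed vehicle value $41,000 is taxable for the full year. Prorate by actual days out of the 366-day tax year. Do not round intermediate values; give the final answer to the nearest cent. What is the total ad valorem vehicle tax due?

1 February – 9 September 2032: 222 days at 0.75% → $41,000 × 0.75% × 222/366 = $186.5164
10 September 2032 – 31 January 2033: 144 days at 0.95% → $41,000 × 0.95% × 144/366 = $153.2459
Total = $339.7623

$339.76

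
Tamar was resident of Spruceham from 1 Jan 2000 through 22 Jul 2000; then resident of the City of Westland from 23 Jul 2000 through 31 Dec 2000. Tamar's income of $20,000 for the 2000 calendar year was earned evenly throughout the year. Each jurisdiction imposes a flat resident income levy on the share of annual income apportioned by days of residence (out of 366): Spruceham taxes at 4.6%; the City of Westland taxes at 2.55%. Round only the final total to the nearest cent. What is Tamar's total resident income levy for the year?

$738.52

Spruceham, 1 Jan – 22 Jul 2000: 204 days → $20,000 × 4.6% × 204/366 = $512.7869
The City of Westland, 23 Jul – 31 Dec 2000: 162 days → $20,000 × 2.55% × 162/366 = $225.7377
Total = $738.5246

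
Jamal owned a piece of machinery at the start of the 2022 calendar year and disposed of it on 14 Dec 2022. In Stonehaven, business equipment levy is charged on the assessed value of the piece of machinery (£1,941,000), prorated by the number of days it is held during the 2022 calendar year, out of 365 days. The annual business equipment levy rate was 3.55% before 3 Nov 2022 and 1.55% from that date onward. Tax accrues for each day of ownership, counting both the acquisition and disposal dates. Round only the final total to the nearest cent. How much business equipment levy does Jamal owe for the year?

1 Jan – 2 Nov 2022: 306 days at 3.55% → £1,941,000 × 3.55% × 306/365 = £57,767.3507
3 Nov – 14 Dec 2022: 42 days at 1.55% → £1,941,000 × 1.55% × 42/365 = £3,461.8932
Total = £61,229.2438

£61,229.24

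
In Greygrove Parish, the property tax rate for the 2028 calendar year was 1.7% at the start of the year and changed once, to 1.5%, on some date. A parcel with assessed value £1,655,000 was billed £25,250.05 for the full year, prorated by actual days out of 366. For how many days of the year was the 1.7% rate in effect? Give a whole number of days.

47 days

Let d = days at the first rate; then 366 − d days at the second rate.
£1,655,000 × [1.7%·d + 1.5%·(366−d)] / 366 = £25,250.05
Solving gives d = 47, so the new rate took effect on February 17, 2028.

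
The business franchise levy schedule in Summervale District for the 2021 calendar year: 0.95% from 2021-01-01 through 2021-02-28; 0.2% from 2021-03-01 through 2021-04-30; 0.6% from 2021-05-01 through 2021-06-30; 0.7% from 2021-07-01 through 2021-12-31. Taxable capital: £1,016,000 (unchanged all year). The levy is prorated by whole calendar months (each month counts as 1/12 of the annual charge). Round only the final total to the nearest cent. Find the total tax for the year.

2021-01-01 to 2021-02-28: 2 months at 0.95% → £1,016,000 × 0.95% × 2/12 = £1,608.6667
2021-03-01 to 2021-04-30: 2 months at 0.2% → £1,016,000 × 0.2% × 2/12 = £338.6667
2021-05-01 to 2021-06-30: 2 months at 0.6% → £1,016,000 × 0.6% × 2/12 = £1,016.0000
2021-07-01 to 2021-12-31: 6 months at 0.7% → £1,016,000 × 0.7% × 6/12 = £3,556.0000
Total = £6,519.3333

£6,519.33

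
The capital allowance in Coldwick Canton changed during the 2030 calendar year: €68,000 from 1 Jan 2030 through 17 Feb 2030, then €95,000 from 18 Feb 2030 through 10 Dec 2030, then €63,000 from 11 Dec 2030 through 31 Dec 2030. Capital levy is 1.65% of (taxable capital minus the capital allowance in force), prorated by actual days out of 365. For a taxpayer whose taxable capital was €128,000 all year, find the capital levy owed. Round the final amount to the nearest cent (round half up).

1 Jan – 17 Feb 2030: 48 days, exemption €68,000 → (€128,000 − €68,000) × 1.65% × 48/365 = €130.1918
18 Feb – 10 Dec 2030: 296 days, exemption €95,000 → (€128,000 − €95,000) × 1.65% × 296/365 = €441.5671
11 Dec – 31 Dec 2030: 21 days, exemption €63,000 → (€128,000 − €63,000) × 1.65% × 21/365 = €61.7055
Total = €633.4644

€633.46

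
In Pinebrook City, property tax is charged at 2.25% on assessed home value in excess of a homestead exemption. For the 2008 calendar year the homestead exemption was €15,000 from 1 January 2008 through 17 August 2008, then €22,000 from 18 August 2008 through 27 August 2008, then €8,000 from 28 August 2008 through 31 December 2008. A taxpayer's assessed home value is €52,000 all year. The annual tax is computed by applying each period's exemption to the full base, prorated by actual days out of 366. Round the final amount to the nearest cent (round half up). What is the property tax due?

€882.42

1 January – 17 August 2008: 230 days, exemption €15,000 → (€52,000 − €15,000) × 2.25% × 230/366 = €523.1557
18 August – 27 August 2008: 10 days, exemption €22,000 → (€52,000 − €22,000) × 2.25% × 10/366 = €18.4426
28 August – 31 December 2008: 126 days, exemption €8,000 → (€52,000 − €8,000) × 2.25% × 126/366 = €340.8197
Total = €882.4180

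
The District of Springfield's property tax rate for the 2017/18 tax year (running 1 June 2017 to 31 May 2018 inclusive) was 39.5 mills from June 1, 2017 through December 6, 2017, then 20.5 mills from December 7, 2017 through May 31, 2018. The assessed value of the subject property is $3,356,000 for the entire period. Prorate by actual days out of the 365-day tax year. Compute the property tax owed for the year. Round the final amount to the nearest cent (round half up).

$101,815.52

June 1 – December 6, 2017: 189 days at 39.5 mills → $3,356,000 × 3.95% × 189/365 = $68,641.6932
December 7, 2017 – May 31, 2018: 176 days at 20.5 mills → $3,356,000 × 2.05% × 176/365 = $33,173.8301
Total = $101,815.5233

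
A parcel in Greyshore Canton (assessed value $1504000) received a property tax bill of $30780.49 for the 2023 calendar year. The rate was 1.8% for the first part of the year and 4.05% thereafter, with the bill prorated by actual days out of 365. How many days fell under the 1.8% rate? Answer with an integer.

Let d = days at the first rate; then 365 − d days at the second rate.
$1504000 × [1.8%·d + 4.05%·(365−d)] / 365 = $30780.49
Solving gives d = 325, so the new rate took effect on November 22, 2023.

325 days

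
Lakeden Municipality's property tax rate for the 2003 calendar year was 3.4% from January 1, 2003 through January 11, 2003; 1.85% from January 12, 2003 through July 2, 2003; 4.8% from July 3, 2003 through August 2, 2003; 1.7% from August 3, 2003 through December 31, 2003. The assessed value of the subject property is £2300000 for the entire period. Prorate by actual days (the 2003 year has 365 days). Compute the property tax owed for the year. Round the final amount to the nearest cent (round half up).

£47959.73

January 1 – January 11, 2003: 11 days at 3.4% → £2300000 × 3.4% × 11/365 = £2356.7123
January 12 – July 2, 2003: 172 days at 1.85% → £2300000 × 1.85% × 172/365 = £20050.9589
July 3 – August 2, 2003: 31 days at 4.8% → £2300000 × 4.8% × 31/365 = £9376.4384
August 3 – December 31, 2003: 151 days at 1.7% → £2300000 × 1.7% × 151/365 = £16175.6164
Total = £47959.7260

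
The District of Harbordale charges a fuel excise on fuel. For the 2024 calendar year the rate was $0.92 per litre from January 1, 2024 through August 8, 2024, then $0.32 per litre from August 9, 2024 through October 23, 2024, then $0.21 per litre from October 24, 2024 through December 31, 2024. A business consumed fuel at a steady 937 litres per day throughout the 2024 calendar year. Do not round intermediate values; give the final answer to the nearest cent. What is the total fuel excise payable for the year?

January 1 – August 8, 2024: 221 days × 937 litres/day = 207,077 litres at $0.92/litre → $190,510.84
August 9 – October 23, 2024: 76 days × 937 litres/day = 71,212 litres at $0.32/litre → $22,787.84
October 24 – December 31, 2024: 69 days × 937 litres/day = 64,653 litres at $0.21/litre → $13,577.13

$226,875.81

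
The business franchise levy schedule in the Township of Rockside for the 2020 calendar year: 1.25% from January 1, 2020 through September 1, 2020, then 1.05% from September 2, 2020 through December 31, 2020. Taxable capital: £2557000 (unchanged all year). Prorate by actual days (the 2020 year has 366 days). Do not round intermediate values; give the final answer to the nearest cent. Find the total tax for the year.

January 1 – September 1, 2020: 245 days at 1.25% → £2557000 × 1.25% × 245/366 = £21395.6626
September 2 – December 31, 2020: 121 days at 1.05% → £2557000 × 1.05% × 121/366 = £8876.1434
Total = £30271.8060

£30271.81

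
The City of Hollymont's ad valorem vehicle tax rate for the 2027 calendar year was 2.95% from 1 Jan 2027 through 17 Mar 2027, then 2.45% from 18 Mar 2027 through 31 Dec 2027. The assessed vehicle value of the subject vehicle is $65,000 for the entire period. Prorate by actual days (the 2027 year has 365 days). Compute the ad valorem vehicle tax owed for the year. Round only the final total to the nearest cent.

1 Jan – 17 Mar 2027: 76 days at 2.95% → $65,000 × 2.95% × 76/365 = $399.2603
18 Mar – 31 Dec 2027: 289 days at 2.45% → $65,000 × 2.45% × 289/365 = $1,260.9110
Total = $1,660.1712

$1,660.17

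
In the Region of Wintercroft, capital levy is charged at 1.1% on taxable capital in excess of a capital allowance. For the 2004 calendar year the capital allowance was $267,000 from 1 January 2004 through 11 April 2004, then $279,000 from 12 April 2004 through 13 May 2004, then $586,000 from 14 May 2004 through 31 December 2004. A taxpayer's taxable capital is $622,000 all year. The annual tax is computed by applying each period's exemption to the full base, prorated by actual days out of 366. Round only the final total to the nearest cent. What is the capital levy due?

$1,669.17

1 January – 11 April 2004: 102 days, exemption $267,000 → ($622,000 − $267,000) × 1.1% × 102/366 = $1,088.2787
12 April – 13 May 2004: 32 days, exemption $279,000 → ($622,000 − $279,000) × 1.1% × 32/366 = $329.8798
14 May – 31 December 2004: 232 days, exemption $586,000 → ($622,000 − $586,000) × 1.1% × 232/366 = $251.0164
Total = $1,669.1749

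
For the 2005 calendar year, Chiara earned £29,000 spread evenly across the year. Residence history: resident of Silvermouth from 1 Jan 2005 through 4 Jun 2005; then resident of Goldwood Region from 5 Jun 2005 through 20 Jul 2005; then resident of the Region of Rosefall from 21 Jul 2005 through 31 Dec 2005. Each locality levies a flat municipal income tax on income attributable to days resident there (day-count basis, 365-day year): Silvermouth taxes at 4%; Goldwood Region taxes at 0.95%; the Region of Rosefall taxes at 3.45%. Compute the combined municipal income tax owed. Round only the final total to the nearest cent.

Silvermouth, 1 Jan – 4 Jun 2005: 155 days → £29,000 × 4% × 155/365 = £492.6027
Goldwood Region, 5 Jun – 20 Jul 2005: 46 days → £29,000 × 0.95% × 46/365 = £34.7205
The Region of Rosefall, 21 Jul – 31 Dec 2005: 164 days → £29,000 × 3.45% × 164/365 = £449.5397
Total = £976.8630

£976.86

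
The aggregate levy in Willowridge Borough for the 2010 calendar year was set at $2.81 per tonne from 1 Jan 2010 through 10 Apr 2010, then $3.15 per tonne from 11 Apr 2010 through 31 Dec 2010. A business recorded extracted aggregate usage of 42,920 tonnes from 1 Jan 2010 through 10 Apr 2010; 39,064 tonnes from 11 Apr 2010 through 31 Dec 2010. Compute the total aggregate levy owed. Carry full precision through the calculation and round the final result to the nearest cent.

1 Jan – 10 Apr 2010: 42,920 tonnes at $2.81/tonne → $120605.20
11 Apr – 31 Dec 2010: 39,064 tonnes at $3.15/tonne → $123051.60

$243656.80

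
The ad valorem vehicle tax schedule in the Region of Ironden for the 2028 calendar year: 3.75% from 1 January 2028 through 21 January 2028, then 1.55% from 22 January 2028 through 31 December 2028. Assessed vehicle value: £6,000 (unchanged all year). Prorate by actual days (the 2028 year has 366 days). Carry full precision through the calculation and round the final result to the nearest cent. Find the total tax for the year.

1 January – 21 January 2028: 21 days at 3.75% → £6,000 × 3.75% × 21/366 = £12.9098
22 January – 31 December 2028: 345 days at 1.55% → £6,000 × 1.55% × 345/366 = £87.6639
Total = £100.5738

£100.57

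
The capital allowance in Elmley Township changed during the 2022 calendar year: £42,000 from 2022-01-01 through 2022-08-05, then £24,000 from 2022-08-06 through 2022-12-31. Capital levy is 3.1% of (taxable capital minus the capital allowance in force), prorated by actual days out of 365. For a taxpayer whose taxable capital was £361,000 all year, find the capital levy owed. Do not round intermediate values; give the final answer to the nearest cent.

2022-01-01 to 2022-08-05: 217 days, exemption £42,000 → (£361,000 − £42,000) × 3.1% × 217/365 = £5,879.2137
2022-08-06 to 2022-12-31: 148 days, exemption £24,000 → (£361,000 − £24,000) × 3.1% × 148/365 = £4,236.0438
Total = £10,115.2575

£10,115.26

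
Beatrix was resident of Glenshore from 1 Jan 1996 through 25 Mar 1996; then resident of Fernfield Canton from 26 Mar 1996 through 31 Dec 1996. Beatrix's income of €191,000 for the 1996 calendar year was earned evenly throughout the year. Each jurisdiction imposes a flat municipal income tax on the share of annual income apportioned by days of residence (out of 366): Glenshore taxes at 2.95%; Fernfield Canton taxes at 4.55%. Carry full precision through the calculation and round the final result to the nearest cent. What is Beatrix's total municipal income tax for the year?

Glenshore, 1 Jan – 25 Mar 1996: 85 days → €191,000 × 2.95% × 85/366 = €1,308.5587
Fernfield Canton, 26 Mar – 31 Dec 1996: 281 days → €191,000 × 4.55% × 281/366 = €6,672.2145
Total = €7,980.7732

€7,980.77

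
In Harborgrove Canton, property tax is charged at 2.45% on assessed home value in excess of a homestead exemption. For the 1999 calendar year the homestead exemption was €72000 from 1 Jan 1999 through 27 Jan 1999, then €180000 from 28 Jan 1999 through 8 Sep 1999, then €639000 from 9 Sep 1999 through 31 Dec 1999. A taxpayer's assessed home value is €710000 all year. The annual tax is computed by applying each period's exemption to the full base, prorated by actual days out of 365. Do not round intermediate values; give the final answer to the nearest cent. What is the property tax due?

€9668.44

1 Jan – 27 Jan 1999: 27 days, exemption €72000 → (€710000 − €72000) × 2.45% × 27/365 = €1156.2658
28 Jan – 8 Sep 1999: 224 days, exemption €180000 → (€710000 − €180000) × 2.45% × 224/365 = €7968.8767
9 Sep – 31 Dec 1999: 114 days, exemption €639000 → (€710000 − €639000) × 2.45% × 114/365 = €543.2959
Total = €9668.4384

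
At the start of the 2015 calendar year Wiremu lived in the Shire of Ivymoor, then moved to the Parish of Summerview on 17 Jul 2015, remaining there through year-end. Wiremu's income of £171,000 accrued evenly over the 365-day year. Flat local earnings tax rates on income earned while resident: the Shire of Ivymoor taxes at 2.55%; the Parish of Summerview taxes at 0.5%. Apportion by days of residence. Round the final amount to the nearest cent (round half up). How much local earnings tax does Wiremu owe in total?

£2,747.01

The Shire of Ivymoor, 1 Jan – 16 Jul 2015: 197 days → £171,000 × 2.55% × 197/365 = £2,353.4753
The Parish of Summerview, 17 Jul – 31 Dec 2015: 168 days → £171,000 × 0.5% × 168/365 = £393.5342
Total = £2,747.0096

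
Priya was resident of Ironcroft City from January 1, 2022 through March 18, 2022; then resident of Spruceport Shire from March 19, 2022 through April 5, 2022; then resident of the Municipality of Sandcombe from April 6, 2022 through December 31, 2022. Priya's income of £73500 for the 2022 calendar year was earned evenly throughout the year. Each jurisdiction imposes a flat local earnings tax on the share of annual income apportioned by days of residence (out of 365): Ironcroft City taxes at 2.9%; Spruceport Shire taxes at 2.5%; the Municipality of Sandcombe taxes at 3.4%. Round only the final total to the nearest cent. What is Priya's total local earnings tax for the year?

Ironcroft City, January 1 – March 18, 2022: 77 days → £73500 × 2.9% × 77/365 = £449.6589
Spruceport Shire, March 19 – April 5, 2022: 18 days → £73500 × 2.5% × 18/365 = £90.6164
The Municipality of Sandcombe, April 6 – December 31, 2022: 270 days → £73500 × 3.4% × 270/365 = £1848.5753
Total = £2388.8507

£2388.85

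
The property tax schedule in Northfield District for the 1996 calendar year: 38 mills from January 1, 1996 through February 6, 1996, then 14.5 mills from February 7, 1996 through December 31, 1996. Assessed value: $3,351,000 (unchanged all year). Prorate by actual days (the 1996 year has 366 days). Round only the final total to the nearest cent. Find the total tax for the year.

$56,550.41

January 1 – February 6, 1996: 37 days at 38 mills → $3,351,000 × 3.8% × 37/366 = $12,872.9672
February 7 – December 31, 1996: 329 days at 14.5 mills → $3,351,000 × 1.45% × 329/366 = $43,677.4467
Total = $56,550.4139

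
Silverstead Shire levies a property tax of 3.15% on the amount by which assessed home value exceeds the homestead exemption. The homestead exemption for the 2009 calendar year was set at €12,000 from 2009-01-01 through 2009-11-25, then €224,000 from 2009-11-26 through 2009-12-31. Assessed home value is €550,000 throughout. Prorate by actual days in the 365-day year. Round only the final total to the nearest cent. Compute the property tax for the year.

€16,288.35

2009-01-01 to 2009-11-25: 329 days, exemption €12,000 → (€550,000 − €12,000) × 3.15% × 329/365 = €15,275.5151
2009-11-26 to 2009-12-31: 36 days, exemption €224,000 → (€550,000 − €224,000) × 3.15% × 36/365 = €1,012.8329
Total = €16,288.3479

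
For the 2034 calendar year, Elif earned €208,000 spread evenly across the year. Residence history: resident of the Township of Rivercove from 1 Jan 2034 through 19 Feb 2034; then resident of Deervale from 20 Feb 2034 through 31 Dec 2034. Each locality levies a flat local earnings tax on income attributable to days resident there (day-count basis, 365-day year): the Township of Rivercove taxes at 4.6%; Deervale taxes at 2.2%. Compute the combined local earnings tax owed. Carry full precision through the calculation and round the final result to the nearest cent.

€5,259.84

The Township of Rivercove, 1 Jan – 19 Feb 2034: 50 days → €208,000 × 4.6% × 50/365 = €1,310.6849
Deervale, 20 Feb – 31 Dec 2034: 315 days → €208,000 × 2.2% × 315/365 = €3,949.1507
Total = €5,259.8356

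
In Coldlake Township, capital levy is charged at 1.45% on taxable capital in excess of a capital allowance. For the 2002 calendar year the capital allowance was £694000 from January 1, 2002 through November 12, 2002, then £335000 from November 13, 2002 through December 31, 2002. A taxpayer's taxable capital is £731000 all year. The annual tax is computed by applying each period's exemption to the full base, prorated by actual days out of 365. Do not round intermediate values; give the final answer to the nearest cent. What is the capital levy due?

£1235.32

January 1 – November 12, 2002: 316 days, exemption £694000 → (£731000 − £694000) × 1.45% × 316/365 = £464.4767
November 13 – December 31, 2002: 49 days, exemption £335000 → (£731000 − £335000) × 1.45% × 49/365 = £770.8438
Total = £1235.3205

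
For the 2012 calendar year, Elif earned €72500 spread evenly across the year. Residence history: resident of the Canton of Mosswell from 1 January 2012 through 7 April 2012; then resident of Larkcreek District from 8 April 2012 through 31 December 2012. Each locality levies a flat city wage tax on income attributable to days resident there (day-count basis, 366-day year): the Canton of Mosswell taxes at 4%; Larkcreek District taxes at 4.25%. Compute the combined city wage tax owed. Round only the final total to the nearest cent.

The Canton of Mosswell, 1 January – 7 April 2012: 98 days → €72500 × 4% × 98/366 = €776.5027
Larkcreek District, 8 April – 31 December 2012: 268 days → €72500 × 4.25% × 268/366 = €2256.2158
Total = €3032.7186

€3032.72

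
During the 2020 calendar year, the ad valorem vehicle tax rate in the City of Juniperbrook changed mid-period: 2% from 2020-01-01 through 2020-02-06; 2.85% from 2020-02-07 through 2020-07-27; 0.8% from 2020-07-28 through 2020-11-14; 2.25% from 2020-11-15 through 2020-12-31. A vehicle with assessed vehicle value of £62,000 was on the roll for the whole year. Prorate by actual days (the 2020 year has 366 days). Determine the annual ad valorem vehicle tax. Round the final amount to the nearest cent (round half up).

£1,283.96

2020-01-01 to 2020-02-06: 37 days at 2% → £62,000 × 2% × 37/366 = £125.3552
2020-02-07 to 2020-07-27: 172 days at 2.85% → £62,000 × 2.85% × 172/366 = £830.3934
2020-07-28 to 2020-11-14: 110 days at 0.8% → £62,000 × 0.8% × 110/366 = £149.0710
2020-11-15 to 2020-12-31: 47 days at 2.25% → £62,000 × 2.25% × 47/366 = £179.1393
Total = £1,283.9590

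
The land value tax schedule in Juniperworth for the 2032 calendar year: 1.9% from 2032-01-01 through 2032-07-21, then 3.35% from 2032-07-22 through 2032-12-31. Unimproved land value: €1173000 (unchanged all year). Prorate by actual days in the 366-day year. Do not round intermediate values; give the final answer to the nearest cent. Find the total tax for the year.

2032-01-01 to 2032-07-21: 203 days at 1.9% → €1173000 × 1.9% × 203/366 = €12361.3689
2032-07-22 to 2032-12-31: 163 days at 3.35% → €1173000 × 3.35% × 163/366 = €17500.4549
Total = €29861.8238

€29861.82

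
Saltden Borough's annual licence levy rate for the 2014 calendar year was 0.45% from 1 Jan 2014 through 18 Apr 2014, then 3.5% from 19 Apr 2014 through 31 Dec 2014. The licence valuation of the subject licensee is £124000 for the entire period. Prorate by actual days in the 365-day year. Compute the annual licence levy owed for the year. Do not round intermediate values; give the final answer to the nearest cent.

1 Jan – 18 Apr 2014: 108 days at 0.45% → £124000 × 0.45% × 108/365 = £165.1068
19 Apr – 31 Dec 2014: 257 days at 3.5% → £124000 × 3.5% × 257/365 = £3055.8356
Total = £3220.9425

£3220.94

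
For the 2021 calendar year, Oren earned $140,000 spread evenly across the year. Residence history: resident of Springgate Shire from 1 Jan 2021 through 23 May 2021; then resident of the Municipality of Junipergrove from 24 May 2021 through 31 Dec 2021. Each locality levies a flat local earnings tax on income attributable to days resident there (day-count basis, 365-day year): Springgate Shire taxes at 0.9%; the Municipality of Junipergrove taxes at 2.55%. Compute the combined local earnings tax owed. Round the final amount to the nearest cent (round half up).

$2,664.99

Springgate Shire, 1 Jan – 23 May 2021: 143 days → $140,000 × 0.9% × 143/365 = $493.6438
The Municipality of Junipergrove, 24 May – 31 Dec 2021: 222 days → $140,000 × 2.55% × 222/365 = $2,171.3425
Total = $2,664.9863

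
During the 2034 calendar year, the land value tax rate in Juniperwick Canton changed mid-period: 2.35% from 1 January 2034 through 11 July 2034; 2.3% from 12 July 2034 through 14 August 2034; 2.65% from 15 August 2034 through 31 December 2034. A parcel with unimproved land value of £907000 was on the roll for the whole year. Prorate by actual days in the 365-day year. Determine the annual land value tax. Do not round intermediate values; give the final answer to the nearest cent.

£22308.47

1 January – 11 July 2034: 192 days at 2.35% → £907000 × 2.35% × 192/365 = £11212.0110
12 July – 14 August 2034: 34 days at 2.3% → £907000 × 2.3% × 34/365 = £1943.2164
15 August – 31 December 2034: 139 days at 2.65% → £907000 × 2.65% × 139/365 = £9153.2452
Total = £22308.4726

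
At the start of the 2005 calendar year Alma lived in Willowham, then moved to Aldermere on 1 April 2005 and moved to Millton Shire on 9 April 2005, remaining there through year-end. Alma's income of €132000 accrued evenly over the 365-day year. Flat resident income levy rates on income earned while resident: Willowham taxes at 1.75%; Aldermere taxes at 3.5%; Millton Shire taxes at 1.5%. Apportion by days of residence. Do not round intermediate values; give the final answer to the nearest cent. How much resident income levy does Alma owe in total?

Willowham, 1 January – 31 March 2005: 90 days → €132000 × 1.75% × 90/365 = €569.5890
Aldermere, 1 April – 8 April 2005: 8 days → €132000 × 3.5% × 8/365 = €101.2603
Millton Shire, 9 April – 31 December 2005: 267 days → €132000 × 1.5% × 267/365 = €1448.3836
Total = €2119.2329

€2119.23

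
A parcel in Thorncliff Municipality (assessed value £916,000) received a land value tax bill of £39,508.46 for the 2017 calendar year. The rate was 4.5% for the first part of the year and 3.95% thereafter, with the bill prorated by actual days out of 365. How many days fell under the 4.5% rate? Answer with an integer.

241 days

Let d = days at the first rate; then 365 − d days at the second rate.
£916,000 × [4.5%·d + 3.95%·(365−d)] / 365 = £39,508.46
Solving gives d = 241, so the new rate took effect on 30 August 2017.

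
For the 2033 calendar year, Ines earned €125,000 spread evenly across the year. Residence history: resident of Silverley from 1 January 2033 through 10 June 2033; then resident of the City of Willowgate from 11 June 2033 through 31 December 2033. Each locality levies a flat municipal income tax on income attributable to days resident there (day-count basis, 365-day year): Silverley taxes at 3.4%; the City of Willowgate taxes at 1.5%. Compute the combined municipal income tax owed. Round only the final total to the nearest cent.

Silverley, 1 January – 10 June 2033: 161 days → €125,000 × 3.4% × 161/365 = €1,874.6575
The City of Willowgate, 11 June – 31 December 2033: 204 days → €125,000 × 1.5% × 204/365 = €1,047.9452
Total = €2,922.6027

€2,922.60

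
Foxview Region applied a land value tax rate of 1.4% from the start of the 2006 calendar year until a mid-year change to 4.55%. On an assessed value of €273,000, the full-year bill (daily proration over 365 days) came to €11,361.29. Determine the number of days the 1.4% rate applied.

Let d = days at the first rate; then 365 − d days at the second rate.
€273,000 × [1.4%·d + 4.55%·(365−d)] / 365 = €11,361.29
Solving gives d = 45, so the new rate took effect on 15 February 2006.

45 days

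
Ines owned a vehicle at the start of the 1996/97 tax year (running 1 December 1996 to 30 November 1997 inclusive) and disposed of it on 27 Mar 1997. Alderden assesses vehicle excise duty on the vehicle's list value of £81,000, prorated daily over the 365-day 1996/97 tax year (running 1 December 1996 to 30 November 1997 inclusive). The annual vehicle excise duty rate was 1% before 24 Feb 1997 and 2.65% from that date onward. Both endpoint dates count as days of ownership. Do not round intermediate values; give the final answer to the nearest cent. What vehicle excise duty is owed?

1 Dec 1996 – 23 Feb 1997: 85 days at 1% → £81,000 × 1% × 85/365 = £188.6301
24 Feb – 27 Mar 1997: 32 days at 2.65% → £81,000 × 2.65% × 32/365 = £188.1863
Total = £376.8164

£376.82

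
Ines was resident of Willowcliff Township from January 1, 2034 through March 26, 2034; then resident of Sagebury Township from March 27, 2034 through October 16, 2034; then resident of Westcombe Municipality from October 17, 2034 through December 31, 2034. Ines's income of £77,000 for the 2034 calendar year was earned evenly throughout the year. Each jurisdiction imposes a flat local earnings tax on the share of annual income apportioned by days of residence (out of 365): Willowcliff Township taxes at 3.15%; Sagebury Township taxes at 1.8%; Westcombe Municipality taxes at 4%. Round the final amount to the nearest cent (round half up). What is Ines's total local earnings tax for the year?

Willowcliff Township, January 1 – March 26, 2034: 85 days → £77,000 × 3.15% × 85/365 = £564.8425
Sagebury Township, March 27 – October 16, 2034: 204 days → £77,000 × 1.8% × 204/365 = £774.6411
Westcombe Municipality, October 17 – December 31, 2034: 76 days → £77,000 × 4% × 76/365 = £641.3151
Total = £1,980.7986

£1,980.80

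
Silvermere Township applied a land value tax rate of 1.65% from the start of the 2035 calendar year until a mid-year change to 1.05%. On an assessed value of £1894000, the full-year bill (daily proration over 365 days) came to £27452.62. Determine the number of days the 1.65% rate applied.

243 days

Let d = days at the first rate; then 365 − d days at the second rate.
£1894000 × [1.65%·d + 1.05%·(365−d)] / 365 = £27452.62
Solving gives d = 243, so the new rate took effect on September 1, 2035.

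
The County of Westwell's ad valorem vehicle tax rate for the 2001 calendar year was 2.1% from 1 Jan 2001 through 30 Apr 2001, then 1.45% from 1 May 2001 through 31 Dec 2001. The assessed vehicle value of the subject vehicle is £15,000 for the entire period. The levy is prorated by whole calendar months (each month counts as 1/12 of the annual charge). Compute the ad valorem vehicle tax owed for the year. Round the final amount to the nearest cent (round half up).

£250.00

1 Jan – 30 Apr 2001: 4 months at 2.1% → £15,000 × 2.1% × 4/12 = £105.0000
1 May – 31 Dec 2001: 8 months at 1.45% → £15,000 × 1.45% × 8/12 = £145.0000
Total = £250.0000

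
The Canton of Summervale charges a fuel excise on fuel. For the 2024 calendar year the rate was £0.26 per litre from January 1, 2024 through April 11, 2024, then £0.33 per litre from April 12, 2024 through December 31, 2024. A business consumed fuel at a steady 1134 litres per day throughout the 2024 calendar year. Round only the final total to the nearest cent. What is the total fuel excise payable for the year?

£128867.76

January 1 – April 11, 2024: 102 days × 1134 litres/day = 115,668 litres at £0.26/litre → £30073.68
April 12 – December 31, 2024: 264 days × 1134 litres/day = 299,376 litres at £0.33/litre → £98794.08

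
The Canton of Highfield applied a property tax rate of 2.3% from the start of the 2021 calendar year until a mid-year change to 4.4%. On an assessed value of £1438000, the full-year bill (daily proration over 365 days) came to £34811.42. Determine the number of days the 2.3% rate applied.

344 days

Let d = days at the first rate; then 365 − d days at the second rate.
£1438000 × [2.3%·d + 4.4%·(365−d)] / 365 = £34811.42
Solving gives d = 344, so the new rate took effect on 11 December 2021.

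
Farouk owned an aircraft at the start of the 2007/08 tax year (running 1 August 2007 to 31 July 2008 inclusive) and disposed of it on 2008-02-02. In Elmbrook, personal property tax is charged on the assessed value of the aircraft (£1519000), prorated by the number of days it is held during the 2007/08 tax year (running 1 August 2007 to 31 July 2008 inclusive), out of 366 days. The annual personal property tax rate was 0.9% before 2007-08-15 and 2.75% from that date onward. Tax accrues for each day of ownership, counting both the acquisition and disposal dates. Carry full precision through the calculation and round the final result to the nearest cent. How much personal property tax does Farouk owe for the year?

£20153.73

2007-08-01 to 2007-08-14: 14 days at 0.9% → £1519000 × 0.9% × 14/366 = £522.9344
2007-08-15 to 2008-02-02: 172 days at 2.75% → £1519000 × 2.75% × 172/366 = £19630.7923
Total = £20153.7268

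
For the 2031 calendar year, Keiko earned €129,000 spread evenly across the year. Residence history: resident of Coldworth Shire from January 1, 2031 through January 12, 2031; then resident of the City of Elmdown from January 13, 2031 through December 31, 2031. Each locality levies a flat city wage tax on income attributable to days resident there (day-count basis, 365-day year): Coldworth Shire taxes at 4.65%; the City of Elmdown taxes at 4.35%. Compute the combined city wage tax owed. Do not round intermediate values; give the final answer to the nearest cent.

€5,624.22

Coldworth Shire, January 1 – January 12, 2031: 12 days → €129,000 × 4.65% × 12/365 = €197.2110
The City of Elmdown, January 13 – December 31, 2031: 353 days → €129,000 × 4.35% × 353/365 = €5,427.0123
Total = €5,624.2233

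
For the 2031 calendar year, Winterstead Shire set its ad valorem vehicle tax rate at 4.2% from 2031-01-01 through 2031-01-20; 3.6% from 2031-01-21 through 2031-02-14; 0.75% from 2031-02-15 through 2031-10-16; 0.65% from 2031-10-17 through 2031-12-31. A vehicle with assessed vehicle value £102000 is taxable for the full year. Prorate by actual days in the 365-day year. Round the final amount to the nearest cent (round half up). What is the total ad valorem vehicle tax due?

£1135.69

2031-01-01 to 2031-01-20: 20 days at 4.2% → £102000 × 4.2% × 20/365 = £234.7397
2031-01-21 to 2031-02-14: 25 days at 3.6% → £102000 × 3.6% × 25/365 = £251.5068
2031-02-15 to 2031-10-16: 244 days at 0.75% → £102000 × 0.75% × 244/365 = £511.3973
2031-10-17 to 2031-12-31: 76 days at 0.65% → £102000 × 0.65% × 76/365 = £138.0493
Total = £1135.6932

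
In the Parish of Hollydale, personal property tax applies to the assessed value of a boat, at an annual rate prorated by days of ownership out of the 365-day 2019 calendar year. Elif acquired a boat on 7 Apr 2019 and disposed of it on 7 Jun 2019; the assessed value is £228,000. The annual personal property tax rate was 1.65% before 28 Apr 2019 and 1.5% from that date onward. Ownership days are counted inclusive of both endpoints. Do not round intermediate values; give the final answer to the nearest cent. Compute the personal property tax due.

£600.61

7 Apr – 27 Apr 2019: 21 days at 1.65% → £228,000 × 1.65% × 21/365 = £216.4438
28 Apr – 7 Jun 2019: 41 days at 1.5% → £228,000 × 1.5% × 41/365 = £384.1644
Total = £600.6082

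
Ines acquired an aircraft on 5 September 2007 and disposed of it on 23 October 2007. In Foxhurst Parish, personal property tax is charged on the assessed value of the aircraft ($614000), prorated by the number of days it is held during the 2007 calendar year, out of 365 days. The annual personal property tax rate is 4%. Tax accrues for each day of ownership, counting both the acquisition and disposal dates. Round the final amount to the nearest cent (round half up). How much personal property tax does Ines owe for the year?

$3297.10

Days held (5 September – 23 October 2007): 49 out of 365
Tax = $614000 × 4% × 49/365 = $3297.0959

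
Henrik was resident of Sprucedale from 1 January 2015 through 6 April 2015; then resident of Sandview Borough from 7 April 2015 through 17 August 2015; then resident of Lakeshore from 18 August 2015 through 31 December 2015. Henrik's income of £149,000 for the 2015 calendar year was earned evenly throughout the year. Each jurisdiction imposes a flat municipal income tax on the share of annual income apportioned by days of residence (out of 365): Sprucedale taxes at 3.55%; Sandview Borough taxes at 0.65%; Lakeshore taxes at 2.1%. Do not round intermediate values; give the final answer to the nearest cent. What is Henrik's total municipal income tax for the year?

Sprucedale, 1 January – 6 April 2015: 96 days → £149,000 × 3.55% × 96/365 = £1,391.2110
Sandview Borough, 7 April – 17 August 2015: 133 days → £149,000 × 0.65% × 133/365 = £352.9055
Lakeshore, 18 August – 31 December 2015: 136 days → £149,000 × 2.1% × 136/365 = £1,165.8740
Total = £2,909.9904

£2,909.99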